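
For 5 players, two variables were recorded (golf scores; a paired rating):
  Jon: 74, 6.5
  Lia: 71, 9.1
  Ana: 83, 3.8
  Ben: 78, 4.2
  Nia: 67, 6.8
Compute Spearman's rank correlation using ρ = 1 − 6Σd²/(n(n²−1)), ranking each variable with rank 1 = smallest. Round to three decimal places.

-0.900

Ranks of variable 1: 3, 2, 5, 4, 1
Ranks of variable 2: 3, 5, 1, 2, 4
d = r₁ − r₂: 0, -3, 4, 2, -3
d²: 0, 9, 16, 4, 9; Σd² = 38
ρ = 1 − 6·38/(5·24) = 1 − 228/120 = -0.900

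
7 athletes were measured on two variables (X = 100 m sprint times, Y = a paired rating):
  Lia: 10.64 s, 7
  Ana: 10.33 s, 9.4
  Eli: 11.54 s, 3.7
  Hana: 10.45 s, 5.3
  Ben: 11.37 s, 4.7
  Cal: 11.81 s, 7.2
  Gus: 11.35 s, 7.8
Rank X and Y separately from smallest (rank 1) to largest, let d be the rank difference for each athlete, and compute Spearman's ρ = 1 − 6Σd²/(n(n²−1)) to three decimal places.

-0.429

Ranks of variable 1: 3, 1, 6, 2, 5, 7, 4
Ranks of variable 2: 4, 7, 1, 3, 2, 5, 6
d = r₁ − r₂: -1, -6, 5, -1, 3, 2, -2
d²: 1, 36, 25, 1, 9, 4, 4; Σd² = 80
ρ = 1 − 6·80/(7·48) = 1 − 480/336 = -0.429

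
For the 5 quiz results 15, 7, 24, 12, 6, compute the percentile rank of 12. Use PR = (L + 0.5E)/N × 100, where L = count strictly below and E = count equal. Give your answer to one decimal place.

N = 5.
Strictly below 12: 2. Equal to 12: 1.
PR = (2 + 0.5·1)/5 × 100 = 50.0

50.0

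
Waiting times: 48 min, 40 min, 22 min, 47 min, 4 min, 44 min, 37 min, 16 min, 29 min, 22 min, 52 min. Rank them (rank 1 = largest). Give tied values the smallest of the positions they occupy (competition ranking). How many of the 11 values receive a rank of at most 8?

9

Sorted (descending): 52, 48, 47, 44, 40, 37, 29, 22, 22, 16, 4
The 2 values of 22 occupy positions 8–9 → each gets rank 8.
Ranks ≤ 8: {1, 2, 3, 4, 5, 6, 7, 8, 8} → 9 values.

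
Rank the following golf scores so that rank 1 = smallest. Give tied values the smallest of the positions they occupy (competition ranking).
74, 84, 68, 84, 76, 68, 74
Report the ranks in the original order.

Sorted (ascending): 68, 68, 74, 74, 76, 84, 84
The 2 values of 68 occupy positions 1–2 → each gets rank 1.
The 2 values of 74 occupy positions 3–4 → each gets rank 3.
The 2 values of 84 occupy positions 6–7 → each gets rank 6.

3, 6, 1, 6, 5, 1, 3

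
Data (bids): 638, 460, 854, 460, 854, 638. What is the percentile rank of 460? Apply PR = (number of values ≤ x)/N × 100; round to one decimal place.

N = 6.
Strictly below 460: 0. Equal to 460: 2.
PR = 2/6 × 100 = 33.3

33.3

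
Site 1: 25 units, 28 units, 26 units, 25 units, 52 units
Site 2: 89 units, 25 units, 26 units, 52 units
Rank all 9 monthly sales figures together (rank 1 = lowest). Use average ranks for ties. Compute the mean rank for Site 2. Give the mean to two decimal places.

5.75

Sorted (ascending): 25, 25, 25, 26, 26, 28, 52, 52, 89
The 3 values of 25 occupy positions 1–3 → average rank 2.
The 2 values of 26 occupy positions 4–5 → average rank (4+5)/2 = 4.5.
The 2 values of 52 occupy positions 7–8 → average rank (7+8)/2 = 7.5.
Site 2 values → pooled ranks: 89→9, 25→2, 26→4.5, 52→7.5
Mean rank = (9 + 2 + 4.5 + 7.5) / 4 = 5.75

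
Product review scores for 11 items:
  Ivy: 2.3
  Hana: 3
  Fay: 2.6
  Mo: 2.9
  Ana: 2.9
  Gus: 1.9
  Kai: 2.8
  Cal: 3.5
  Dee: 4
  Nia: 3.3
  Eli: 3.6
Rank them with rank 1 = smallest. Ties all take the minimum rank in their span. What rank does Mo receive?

Sorted (ascending): 1.9, 2.3, 2.6, 2.8, 2.9, 2.9, 3, 3.3, 3.5, 3.6, 4
The 2 values of 2.9 occupy positions 5–6 → each gets rank 5.
Mo has value 2.9 → rank 5.

5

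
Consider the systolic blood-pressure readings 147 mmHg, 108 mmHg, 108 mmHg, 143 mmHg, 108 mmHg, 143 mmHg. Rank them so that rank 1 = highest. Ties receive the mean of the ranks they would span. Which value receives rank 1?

Sorted (descending): 147, 143, 143, 108, 108, 108
The 2 values of 143 occupy positions 2–3 → average rank (2+3)/2 = 2.5.
The 3 values of 108 occupy positions 4–6 → average rank 5.
Rank 1 → value 147.

147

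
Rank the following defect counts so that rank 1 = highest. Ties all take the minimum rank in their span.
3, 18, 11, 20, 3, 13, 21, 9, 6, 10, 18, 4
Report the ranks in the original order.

11, 3, 6, 2, 11, 5, 1, 8, 9, 7, 3, 10

Sorted (descending): 21, 20, 18, 18, 13, 11, 10, 9, 6, 4, 3, 3
The 2 values of 18 occupy positions 3–4 → each gets rank 3.
The 2 values of 3 occupy positions 11–12 → each gets rank 11.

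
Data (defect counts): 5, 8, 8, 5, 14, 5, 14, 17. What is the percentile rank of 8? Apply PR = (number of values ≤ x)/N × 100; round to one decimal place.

N = 8.
Strictly below 8: 3. Equal to 8: 2.
PR = 5/8 × 100 = 62.5

62.5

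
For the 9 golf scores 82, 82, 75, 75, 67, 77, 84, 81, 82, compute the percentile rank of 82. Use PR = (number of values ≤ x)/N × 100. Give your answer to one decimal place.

88.9

N = 9.
Strictly below 82: 5. Equal to 82: 3.
PR = 8/9 × 100 = 88.9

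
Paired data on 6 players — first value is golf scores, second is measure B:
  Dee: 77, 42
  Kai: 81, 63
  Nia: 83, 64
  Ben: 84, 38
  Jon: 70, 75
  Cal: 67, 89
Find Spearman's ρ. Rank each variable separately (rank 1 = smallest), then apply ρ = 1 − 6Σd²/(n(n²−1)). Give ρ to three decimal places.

-0.771

Ranks of variable 1: 3, 4, 5, 6, 2, 1
Ranks of variable 2: 2, 3, 4, 1, 5, 6
d = r₁ − r₂: 1, 1, 1, 5, -3, -5
d²: 1, 1, 1, 25, 9, 25; Σd² = 62
ρ = 1 − 6·62/(6·35) = 1 − 372/210 = -0.771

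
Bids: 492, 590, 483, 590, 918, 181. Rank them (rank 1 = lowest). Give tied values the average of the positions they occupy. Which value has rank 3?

Sorted (ascending): 181, 483, 492, 590, 590, 918
The 2 values of 590 occupy positions 4–5 → average rank (4+5)/2 = 4.5.
Rank 3 → value 492.

492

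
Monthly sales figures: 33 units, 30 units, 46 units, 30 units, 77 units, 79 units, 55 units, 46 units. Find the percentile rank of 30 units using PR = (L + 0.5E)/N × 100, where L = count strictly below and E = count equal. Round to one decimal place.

N = 8.
Strictly below 30: 0. Equal to 30: 2.
PR = (0 + 0.5·2)/8 × 100 = 12.5

12.5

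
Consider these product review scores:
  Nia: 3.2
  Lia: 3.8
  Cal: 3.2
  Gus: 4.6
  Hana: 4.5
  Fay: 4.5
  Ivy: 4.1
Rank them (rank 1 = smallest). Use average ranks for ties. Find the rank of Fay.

5.5

Sorted (ascending): 3.2, 3.2, 3.8, 4.1, 4.5, 4.5, 4.6
The 2 values of 3.2 occupy positions 1–2 → average rank (1+2)/2 = 1.5.
The 2 values of 4.5 occupy positions 5–6 → average rank (5+6)/2 = 5.5.
Fay has value 4.5 → rank 5.5.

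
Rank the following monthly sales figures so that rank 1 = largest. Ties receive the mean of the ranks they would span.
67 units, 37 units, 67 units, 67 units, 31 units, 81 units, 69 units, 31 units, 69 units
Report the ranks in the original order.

Sorted (descending): 81, 69, 69, 67, 67, 67, 37, 31, 31
The 2 values of 69 occupy positions 2–3 → average rank (2+3)/2 = 2.5.
The 3 values of 67 occupy positions 4–6 → average rank 5.
The 2 values of 31 occupy positions 8–9 → average rank (8+9)/2 = 8.5.

5, 7, 5, 5, 8.5, 1, 2.5, 8.5, 2.5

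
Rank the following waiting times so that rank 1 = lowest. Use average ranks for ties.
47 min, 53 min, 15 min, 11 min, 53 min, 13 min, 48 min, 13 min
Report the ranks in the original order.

5, 7.5, 4, 1, 7.5, 2.5, 6, 2.5

Sorted (ascending): 11, 13, 13, 15, 47, 48, 53, 53
The 2 values of 13 occupy positions 2–3 → average rank (2+3)/2 = 2.5.
The 2 values of 53 occupy positions 7–8 → average rank (7+8)/2 = 7.5.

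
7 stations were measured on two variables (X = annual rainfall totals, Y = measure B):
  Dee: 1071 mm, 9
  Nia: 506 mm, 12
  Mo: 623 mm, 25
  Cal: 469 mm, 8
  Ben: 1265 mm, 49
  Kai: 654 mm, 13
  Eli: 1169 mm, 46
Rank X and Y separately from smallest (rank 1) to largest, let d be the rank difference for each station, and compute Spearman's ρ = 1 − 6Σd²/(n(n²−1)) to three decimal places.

Ranks of variable 1: 5, 2, 3, 1, 7, 4, 6
Ranks of variable 2: 2, 3, 5, 1, 7, 4, 6
d = r₁ − r₂: 3, -1, -2, 0, 0, 0, 0
d²: 9, 1, 4, 0, 0, 0, 0; Σd² = 14
ρ = 1 − 6·14/(7·48) = 1 − 84/336 = 0.750

0.750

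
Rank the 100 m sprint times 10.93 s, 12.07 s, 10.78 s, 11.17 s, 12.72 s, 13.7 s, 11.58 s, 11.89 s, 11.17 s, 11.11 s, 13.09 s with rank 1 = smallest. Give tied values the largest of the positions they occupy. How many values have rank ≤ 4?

Sorted (ascending): 10.78, 10.93, 11.11, 11.17, 11.17, 11.58, 11.89, 12.07, 12.72, 13.09, 13.7
The 2 values of 11.17 occupy positions 4–5 → each gets rank 5.
Ranks ≤ 4: {1, 2, 3} → 3 values.

3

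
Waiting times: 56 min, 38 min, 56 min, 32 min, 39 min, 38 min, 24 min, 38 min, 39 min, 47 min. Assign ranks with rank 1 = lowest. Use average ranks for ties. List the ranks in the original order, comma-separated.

Sorted (ascending): 24, 32, 38, 38, 38, 39, 39, 47, 56, 56
The 3 values of 38 occupy positions 3–5 → average rank 4.
The 2 values of 39 occupy positions 6–7 → average rank (6+7)/2 = 6.5.
The 2 values of 56 occupy positions 9–10 → average rank (9+10)/2 = 9.5.

9.5, 4, 9.5, 2, 6.5, 4, 1, 4, 6.5, 8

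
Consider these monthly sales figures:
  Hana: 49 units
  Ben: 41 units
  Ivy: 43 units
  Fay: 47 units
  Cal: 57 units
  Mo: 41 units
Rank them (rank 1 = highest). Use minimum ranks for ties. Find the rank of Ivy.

4

Sorted (descending): 57, 49, 47, 43, 41, 41
The 2 values of 41 occupy positions 5–6 → each gets rank 5.
Ivy has value 43 units → rank 4.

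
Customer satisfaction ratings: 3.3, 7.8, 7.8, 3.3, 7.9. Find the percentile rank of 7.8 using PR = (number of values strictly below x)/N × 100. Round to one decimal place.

40.0

N = 5.
Strictly below 7.8: 2. Equal to 7.8: 2.
PR = 2/5 × 100 = 40.0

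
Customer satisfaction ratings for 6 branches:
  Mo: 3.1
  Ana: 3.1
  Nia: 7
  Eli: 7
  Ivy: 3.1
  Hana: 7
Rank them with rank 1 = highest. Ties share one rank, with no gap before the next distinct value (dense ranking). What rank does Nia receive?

1

Sorted (descending): 7, 7, 7, 3.1, 3.1, 3.1
The 3 values of 7 share dense rank 1.
The 3 values of 3.1 share dense rank 2.
Nia has value 7 → rank 1.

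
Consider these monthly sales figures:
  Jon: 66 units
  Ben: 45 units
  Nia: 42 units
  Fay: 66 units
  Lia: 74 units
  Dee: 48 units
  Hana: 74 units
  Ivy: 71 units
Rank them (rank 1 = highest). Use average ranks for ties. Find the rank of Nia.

Sorted (descending): 74, 74, 71, 66, 66, 48, 45, 42
The 2 values of 74 occupy positions 1–2 → average rank (1+2)/2 = 1.5.
The 2 values of 66 occupy positions 4–5 → average rank (4+5)/2 = 4.5.
Nia has value 42 units → rank 8.

8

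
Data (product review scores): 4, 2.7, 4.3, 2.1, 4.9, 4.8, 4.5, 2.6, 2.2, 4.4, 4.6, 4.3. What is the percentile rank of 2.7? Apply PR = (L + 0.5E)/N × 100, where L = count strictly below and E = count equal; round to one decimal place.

29.2

N = 12.
Strictly below 2.7: 3. Equal to 2.7: 1.
PR = (3 + 0.5·1)/12 × 100 = 29.2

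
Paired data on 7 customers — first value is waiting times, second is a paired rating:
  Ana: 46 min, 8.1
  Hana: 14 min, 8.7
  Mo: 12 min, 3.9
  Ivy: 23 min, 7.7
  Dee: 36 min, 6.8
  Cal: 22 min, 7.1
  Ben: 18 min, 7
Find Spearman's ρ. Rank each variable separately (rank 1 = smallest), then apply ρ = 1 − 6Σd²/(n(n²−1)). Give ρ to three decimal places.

Ranks of variable 1: 7, 2, 1, 5, 6, 4, 3
Ranks of variable 2: 6, 7, 1, 5, 2, 4, 3
d = r₁ − r₂: 1, -5, 0, 0, 4, 0, 0
d²: 1, 25, 0, 0, 16, 0, 0; Σd² = 42
ρ = 1 − 6·42/(7·48) = 1 − 252/336 = 0.250

0.250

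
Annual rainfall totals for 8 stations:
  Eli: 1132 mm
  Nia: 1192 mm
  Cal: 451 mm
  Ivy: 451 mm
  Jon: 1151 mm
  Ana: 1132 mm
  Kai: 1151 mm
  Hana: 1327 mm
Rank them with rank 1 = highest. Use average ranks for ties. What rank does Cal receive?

Sorted (descending): 1327, 1192, 1151, 1151, 1132, 1132, 451, 451
The 2 values of 1151 occupy positions 3–4 → average rank (3+4)/2 = 3.5.
The 2 values of 1132 occupy positions 5–6 → average rank (5+6)/2 = 5.5.
The 2 values of 451 occupy positions 7–8 → average rank (7+8)/2 = 7.5.
Cal has value 451 mm → rank 7.5.

7.5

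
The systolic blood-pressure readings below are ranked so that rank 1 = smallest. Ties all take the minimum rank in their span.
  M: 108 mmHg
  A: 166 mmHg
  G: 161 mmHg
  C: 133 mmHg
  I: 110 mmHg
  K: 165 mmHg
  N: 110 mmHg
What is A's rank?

Sorted (ascending): 108, 110, 110, 133, 161, 165, 166
The 2 values of 110 occupy positions 2–3 → each gets rank 2.
A has value 166 mmHg → rank 7.

7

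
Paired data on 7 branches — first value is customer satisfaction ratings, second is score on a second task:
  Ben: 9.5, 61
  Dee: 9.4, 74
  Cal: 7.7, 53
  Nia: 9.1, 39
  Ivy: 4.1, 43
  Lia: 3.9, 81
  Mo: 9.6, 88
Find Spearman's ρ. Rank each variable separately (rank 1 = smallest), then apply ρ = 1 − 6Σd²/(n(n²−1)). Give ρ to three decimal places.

0.321

Ranks of variable 1: 6, 5, 3, 4, 2, 1, 7
Ranks of variable 2: 4, 5, 3, 1, 2, 6, 7
d = r₁ − r₂: 2, 0, 0, 3, 0, -5, 0
d²: 4, 0, 0, 9, 0, 25, 0; Σd² = 38
ρ = 1 − 6·38/(7·48) = 1 − 228/336 = 0.321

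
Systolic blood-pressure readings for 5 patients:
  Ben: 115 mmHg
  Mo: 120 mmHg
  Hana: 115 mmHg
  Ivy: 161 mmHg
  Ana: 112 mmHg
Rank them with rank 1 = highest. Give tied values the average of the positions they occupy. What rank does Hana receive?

3.5

Sorted (descending): 161, 120, 115, 115, 112
The 2 values of 115 occupy positions 3–4 → average rank (3+4)/2 = 3.5.
Hana has value 115 mmHg → rank 3.5.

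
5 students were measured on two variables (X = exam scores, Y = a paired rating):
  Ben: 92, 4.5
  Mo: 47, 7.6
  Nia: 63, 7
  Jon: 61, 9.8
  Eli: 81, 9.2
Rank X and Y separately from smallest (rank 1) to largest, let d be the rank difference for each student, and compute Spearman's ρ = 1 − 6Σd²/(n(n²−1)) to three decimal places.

-0.500

Ranks of variable 1: 5, 1, 3, 2, 4
Ranks of variable 2: 1, 3, 2, 5, 4
d = r₁ − r₂: 4, -2, 1, -3, 0
d²: 16, 4, 1, 9, 0; Σd² = 30
ρ = 1 − 6·30/(5·24) = 1 − 180/120 = -0.500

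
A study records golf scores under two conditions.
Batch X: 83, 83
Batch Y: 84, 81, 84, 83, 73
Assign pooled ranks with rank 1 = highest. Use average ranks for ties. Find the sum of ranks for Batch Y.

20

Sorted (descending): 84, 84, 83, 83, 83, 81, 73
The 2 values of 84 occupy positions 1–2 → average rank (1+2)/2 = 1.5.
The 3 values of 83 occupy positions 3–5 → average rank 4.
Batch Y values → pooled ranks: 84→1.5, 81→6, 84→1.5, 83→4, 73→7
Rank sum = 1.5 + 6 + 1.5 + 4 + 7 = 20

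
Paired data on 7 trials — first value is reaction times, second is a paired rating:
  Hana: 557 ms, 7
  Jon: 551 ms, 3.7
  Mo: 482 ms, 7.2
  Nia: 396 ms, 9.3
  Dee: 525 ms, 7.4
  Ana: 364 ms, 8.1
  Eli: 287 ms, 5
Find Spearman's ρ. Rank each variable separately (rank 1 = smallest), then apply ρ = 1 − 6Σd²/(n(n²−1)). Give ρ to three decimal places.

-0.321

Ranks of variable 1: 7, 6, 4, 3, 5, 2, 1
Ranks of variable 2: 3, 1, 4, 7, 5, 6, 2
d = r₁ − r₂: 4, 5, 0, -4, 0, -4, -1
d²: 16, 25, 0, 16, 0, 16, 1; Σd² = 74
ρ = 1 − 6·74/(7·48) = 1 − 444/336 = -0.321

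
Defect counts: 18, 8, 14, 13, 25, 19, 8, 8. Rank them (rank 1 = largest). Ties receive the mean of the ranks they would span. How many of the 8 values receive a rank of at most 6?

Sorted (descending): 25, 19, 18, 14, 13, 8, 8, 8
The 3 values of 8 occupy positions 6–8 → average rank 7.
Ranks ≤ 6: {1, 2, 3, 4, 5} → 5 values.

5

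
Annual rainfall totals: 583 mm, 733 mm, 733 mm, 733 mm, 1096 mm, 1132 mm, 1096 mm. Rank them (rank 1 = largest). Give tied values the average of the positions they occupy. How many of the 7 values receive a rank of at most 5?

Sorted (descending): 1132, 1096, 1096, 733, 733, 733, 583
The 2 values of 1096 occupy positions 2–3 → average rank (2+3)/2 = 2.5.
The 3 values of 733 occupy positions 4–6 → average rank 5.
Ranks ≤ 5: {1, 2.5, 2.5, 5, 5, 5} → 6 values.

6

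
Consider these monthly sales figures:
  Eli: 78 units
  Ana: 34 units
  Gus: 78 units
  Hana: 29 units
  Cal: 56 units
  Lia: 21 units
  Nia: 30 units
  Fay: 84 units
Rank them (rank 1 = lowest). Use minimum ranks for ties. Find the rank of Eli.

6

Sorted (ascending): 21, 29, 30, 34, 56, 78, 78, 84
The 2 values of 78 occupy positions 6–7 → each gets rank 6.
Eli has value 78 units → rank 6.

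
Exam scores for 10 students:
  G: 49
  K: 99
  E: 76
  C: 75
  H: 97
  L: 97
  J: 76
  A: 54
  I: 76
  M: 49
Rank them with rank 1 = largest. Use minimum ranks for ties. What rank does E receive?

4

Sorted (descending): 99, 97, 97, 76, 76, 76, 75, 54, 49, 49
The 2 values of 97 occupy positions 2–3 → each gets rank 2.
The 3 values of 76 occupy positions 4–6 → each gets rank 4.
The 2 values of 49 occupy positions 9–10 → each gets rank 9.
E has value 76 → rank 4.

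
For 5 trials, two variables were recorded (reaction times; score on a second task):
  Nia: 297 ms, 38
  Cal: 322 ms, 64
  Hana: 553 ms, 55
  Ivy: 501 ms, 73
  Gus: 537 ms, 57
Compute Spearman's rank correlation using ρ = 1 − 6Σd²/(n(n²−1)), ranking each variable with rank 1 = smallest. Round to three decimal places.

0.100

Ranks of variable 1: 1, 2, 5, 3, 4
Ranks of variable 2: 1, 4, 2, 5, 3
d = r₁ − r₂: 0, -2, 3, -2, 1
d²: 0, 4, 9, 4, 1; Σd² = 18
ρ = 1 − 6·18/(5·24) = 1 − 108/120 = 0.100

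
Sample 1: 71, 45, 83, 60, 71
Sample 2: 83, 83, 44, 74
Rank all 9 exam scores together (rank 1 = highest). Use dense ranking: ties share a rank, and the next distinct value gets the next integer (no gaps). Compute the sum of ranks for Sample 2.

Sorted (descending): 83, 83, 83, 74, 71, 71, 60, 45, 44
The 3 values of 83 share dense rank 1.
The 2 values of 71 share dense rank 3.
Remaining distinct values take the next consecutive integers.
Sample 2 values → pooled ranks: 83→1, 83→1, 44→6, 74→2
Rank sum = 1 + 1 + 6 + 2 = 10

10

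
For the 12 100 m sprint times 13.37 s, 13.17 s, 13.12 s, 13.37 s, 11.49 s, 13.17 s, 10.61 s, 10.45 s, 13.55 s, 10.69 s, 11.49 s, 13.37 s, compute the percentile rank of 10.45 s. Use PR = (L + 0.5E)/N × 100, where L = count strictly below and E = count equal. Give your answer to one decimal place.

N = 12.
Strictly below 10.45: 0. Equal to 10.45: 1.
PR = (0 + 0.5·1)/12 × 100 = 4.2

4.2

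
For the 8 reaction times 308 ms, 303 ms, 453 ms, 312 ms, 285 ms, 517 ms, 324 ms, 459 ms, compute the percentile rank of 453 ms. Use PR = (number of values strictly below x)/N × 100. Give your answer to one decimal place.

N = 8.
Strictly below 453: 5. Equal to 453: 1.
PR = 5/8 × 100 = 62.5

62.5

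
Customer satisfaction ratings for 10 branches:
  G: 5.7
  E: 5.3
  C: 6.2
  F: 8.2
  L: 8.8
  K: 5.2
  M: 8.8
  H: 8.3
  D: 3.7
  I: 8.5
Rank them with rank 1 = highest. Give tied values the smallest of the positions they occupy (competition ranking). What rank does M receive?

1

Sorted (descending): 8.8, 8.8, 8.5, 8.3, 8.2, 6.2, 5.7, 5.3, 5.2, 3.7
The 2 values of 8.8 occupy positions 1–2 → each gets rank 1.
M has value 8.8 → rank 1.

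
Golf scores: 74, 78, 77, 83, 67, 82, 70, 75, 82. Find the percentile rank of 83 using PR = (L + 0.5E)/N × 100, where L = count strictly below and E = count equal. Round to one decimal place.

N = 9.
Strictly below 83: 8. Equal to 83: 1.
PR = (8 + 0.5·1)/9 × 100 = 94.4

94.4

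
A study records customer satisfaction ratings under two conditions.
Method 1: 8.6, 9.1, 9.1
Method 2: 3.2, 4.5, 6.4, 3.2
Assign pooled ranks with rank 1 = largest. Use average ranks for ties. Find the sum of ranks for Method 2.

22

Sorted (descending): 9.1, 9.1, 8.6, 6.4, 4.5, 3.2, 3.2
The 2 values of 9.1 occupy positions 1–2 → average rank (1+2)/2 = 1.5.
The 2 values of 3.2 occupy positions 6–7 → average rank (6+7)/2 = 6.5.
Method 2 values → pooled ranks: 3.2→6.5, 4.5→5, 6.4→4, 3.2→6.5
Rank sum = 6.5 + 5 + 4 + 6.5 = 22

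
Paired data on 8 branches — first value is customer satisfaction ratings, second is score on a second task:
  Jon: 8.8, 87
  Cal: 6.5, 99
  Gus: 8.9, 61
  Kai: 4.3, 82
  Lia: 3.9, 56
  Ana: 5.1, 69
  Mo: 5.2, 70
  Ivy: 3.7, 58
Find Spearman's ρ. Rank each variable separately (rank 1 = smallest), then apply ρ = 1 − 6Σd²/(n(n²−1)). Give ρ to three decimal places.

Ranks of variable 1: 7, 6, 8, 3, 2, 4, 5, 1
Ranks of variable 2: 7, 8, 3, 6, 1, 4, 5, 2
d = r₁ − r₂: 0, -2, 5, -3, 1, 0, 0, -1
d²: 0, 4, 25, 9, 1, 0, 0, 1; Σd² = 40
ρ = 1 − 6·40/(8·63) = 1 − 240/504 = 0.524

0.524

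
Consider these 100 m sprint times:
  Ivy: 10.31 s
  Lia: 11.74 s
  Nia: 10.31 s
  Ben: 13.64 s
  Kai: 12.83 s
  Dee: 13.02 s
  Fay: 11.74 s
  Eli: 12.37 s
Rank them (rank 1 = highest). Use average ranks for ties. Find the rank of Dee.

2

Sorted (descending): 13.64, 13.02, 12.83, 12.37, 11.74, 11.74, 10.31, 10.31
The 2 values of 11.74 occupy positions 5–6 → average rank (5+6)/2 = 5.5.
The 2 values of 10.31 occupy positions 7–8 → average rank (7+8)/2 = 7.5.
Dee has value 13.02 s → rank 2.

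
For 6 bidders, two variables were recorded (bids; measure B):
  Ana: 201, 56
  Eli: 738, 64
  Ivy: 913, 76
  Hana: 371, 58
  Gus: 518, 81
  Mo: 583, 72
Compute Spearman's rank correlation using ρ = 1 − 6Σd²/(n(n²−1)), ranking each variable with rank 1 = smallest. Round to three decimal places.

Ranks of variable 1: 1, 5, 6, 2, 3, 4
Ranks of variable 2: 1, 3, 5, 2, 6, 4
d = r₁ − r₂: 0, 2, 1, 0, -3, 0
d²: 0, 4, 1, 0, 9, 0; Σd² = 14
ρ = 1 − 6·14/(6·35) = 1 − 84/210 = 0.600

0.600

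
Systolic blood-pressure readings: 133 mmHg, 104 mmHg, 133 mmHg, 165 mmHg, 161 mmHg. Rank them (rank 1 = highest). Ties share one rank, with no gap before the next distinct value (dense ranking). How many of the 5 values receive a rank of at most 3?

4

Sorted (descending): 165, 161, 133, 133, 104
The 2 values of 133 share dense rank 3.
Remaining distinct values take the next consecutive integers.
Ranks ≤ 3: {1, 2, 3, 3} → 4 values.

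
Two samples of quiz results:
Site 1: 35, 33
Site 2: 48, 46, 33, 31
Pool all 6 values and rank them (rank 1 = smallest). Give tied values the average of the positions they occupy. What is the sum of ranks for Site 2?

Sorted (ascending): 31, 33, 33, 35, 46, 48
The 2 values of 33 occupy positions 2–3 → average rank (2+3)/2 = 2.5.
Site 2 values → pooled ranks: 48→6, 46→5, 33→2.5, 31→1
Rank sum = 6 + 5 + 2.5 + 1 = 14.5

14.5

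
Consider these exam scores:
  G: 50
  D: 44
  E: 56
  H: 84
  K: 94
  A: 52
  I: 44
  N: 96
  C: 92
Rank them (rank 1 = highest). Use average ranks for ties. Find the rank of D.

Sorted (descending): 96, 94, 92, 84, 56, 52, 50, 44, 44
The 2 values of 44 occupy positions 8–9 → average rank (8+9)/2 = 8.5.
D has value 44 → rank 8.5.

8.5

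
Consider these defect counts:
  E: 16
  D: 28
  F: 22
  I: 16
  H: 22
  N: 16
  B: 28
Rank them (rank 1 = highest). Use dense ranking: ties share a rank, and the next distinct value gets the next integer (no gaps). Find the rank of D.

1

Sorted (descending): 28, 28, 22, 22, 16, 16, 16
The 2 values of 28 share dense rank 1.
The 2 values of 22 share dense rank 2.
The 3 values of 16 share dense rank 3.
D has value 28 → rank 1.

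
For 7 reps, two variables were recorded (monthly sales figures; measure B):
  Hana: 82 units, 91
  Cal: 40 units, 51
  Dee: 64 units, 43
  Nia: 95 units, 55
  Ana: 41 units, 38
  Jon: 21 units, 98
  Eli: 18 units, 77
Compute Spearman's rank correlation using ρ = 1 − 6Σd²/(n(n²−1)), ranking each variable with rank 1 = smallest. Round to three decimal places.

-0.214

Ranks of variable 1: 6, 3, 5, 7, 4, 2, 1
Ranks of variable 2: 6, 3, 2, 4, 1, 7, 5
d = r₁ − r₂: 0, 0, 3, 3, 3, -5, -4
d²: 0, 0, 9, 9, 9, 25, 16; Σd² = 68
ρ = 1 − 6·68/(7·48) = 1 − 408/336 = -0.214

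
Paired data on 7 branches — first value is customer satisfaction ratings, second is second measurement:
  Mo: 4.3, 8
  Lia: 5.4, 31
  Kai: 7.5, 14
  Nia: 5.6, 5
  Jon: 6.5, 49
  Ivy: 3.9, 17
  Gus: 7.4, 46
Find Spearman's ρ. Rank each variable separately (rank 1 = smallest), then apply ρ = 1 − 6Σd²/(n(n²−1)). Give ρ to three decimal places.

Ranks of variable 1: 2, 3, 7, 4, 5, 1, 6
Ranks of variable 2: 2, 5, 3, 1, 7, 4, 6
d = r₁ − r₂: 0, -2, 4, 3, -2, -3, 0
d²: 0, 4, 16, 9, 4, 9, 0; Σd² = 42
ρ = 1 − 6·42/(7·48) = 1 − 252/336 = 0.250

0.250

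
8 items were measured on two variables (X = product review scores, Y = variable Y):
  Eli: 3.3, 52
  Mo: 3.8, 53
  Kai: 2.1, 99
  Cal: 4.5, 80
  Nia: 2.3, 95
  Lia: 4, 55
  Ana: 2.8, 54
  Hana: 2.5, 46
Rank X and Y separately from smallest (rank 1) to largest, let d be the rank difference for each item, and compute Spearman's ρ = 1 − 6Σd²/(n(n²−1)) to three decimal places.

Ranks of variable 1: 5, 6, 1, 8, 2, 7, 4, 3
Ranks of variable 2: 2, 3, 8, 6, 7, 5, 4, 1
d = r₁ − r₂: 3, 3, -7, 2, -5, 2, 0, 2
d²: 9, 9, 49, 4, 25, 4, 0, 4; Σd² = 104
ρ = 1 − 6·104/(8·63) = 1 − 624/504 = -0.238

-0.238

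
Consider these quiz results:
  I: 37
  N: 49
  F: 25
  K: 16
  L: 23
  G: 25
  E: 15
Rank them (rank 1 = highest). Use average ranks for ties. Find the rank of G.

3.5

Sorted (descending): 49, 37, 25, 25, 23, 16, 15
The 2 values of 25 occupy positions 3–4 → average rank (3+4)/2 = 3.5.
G has value 25 → rank 3.5.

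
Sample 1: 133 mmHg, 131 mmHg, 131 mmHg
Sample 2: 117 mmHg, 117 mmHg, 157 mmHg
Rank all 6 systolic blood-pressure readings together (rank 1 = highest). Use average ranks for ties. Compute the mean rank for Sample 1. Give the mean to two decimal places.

Sorted (descending): 157, 133, 131, 131, 117, 117
The 2 values of 131 occupy positions 3–4 → average rank (3+4)/2 = 3.5.
The 2 values of 117 occupy positions 5–6 → average rank (5+6)/2 = 5.5.
Sample 1 values → pooled ranks: 133→2, 131→3.5, 131→3.5
Mean rank = (2 + 3.5 + 3.5) / 3 = 3.00

3.00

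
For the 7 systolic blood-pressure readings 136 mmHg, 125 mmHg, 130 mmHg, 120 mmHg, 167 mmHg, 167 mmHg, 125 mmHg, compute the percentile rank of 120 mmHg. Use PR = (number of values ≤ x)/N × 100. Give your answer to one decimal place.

14.3

N = 7.
Strictly below 120: 0. Equal to 120: 1.
PR = 1/7 × 100 = 14.3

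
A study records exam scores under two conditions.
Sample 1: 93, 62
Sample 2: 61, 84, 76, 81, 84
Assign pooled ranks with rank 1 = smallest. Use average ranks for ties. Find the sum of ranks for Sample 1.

9

Sorted (ascending): 61, 62, 76, 81, 84, 84, 93
The 2 values of 84 occupy positions 5–6 → average rank (5+6)/2 = 5.5.
Sample 1 values → pooled ranks: 93→7, 62→2
Rank sum = 7 + 2 = 9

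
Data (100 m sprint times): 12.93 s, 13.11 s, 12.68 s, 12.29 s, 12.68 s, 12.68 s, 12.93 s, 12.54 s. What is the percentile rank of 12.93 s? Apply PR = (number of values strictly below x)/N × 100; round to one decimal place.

N = 8.
Strictly below 12.93: 5. Equal to 12.93: 2.
PR = 5/8 × 100 = 62.5

62.5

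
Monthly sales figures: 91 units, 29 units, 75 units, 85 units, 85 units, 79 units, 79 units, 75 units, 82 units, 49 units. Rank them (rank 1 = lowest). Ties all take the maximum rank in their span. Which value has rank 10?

Sorted (ascending): 29, 49, 75, 75, 79, 79, 82, 85, 85, 91
The 2 values of 75 occupy positions 3–4 → each gets rank 4.
The 2 values of 79 occupy positions 5–6 → each gets rank 6.
The 2 values of 85 occupy positions 8–9 → each gets rank 9.
Rank 10 → value 91.

91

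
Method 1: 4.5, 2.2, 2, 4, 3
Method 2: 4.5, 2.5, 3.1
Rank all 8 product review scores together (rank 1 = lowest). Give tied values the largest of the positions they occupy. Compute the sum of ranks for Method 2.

16

Sorted (ascending): 2, 2.2, 2.5, 3, 3.1, 4, 4.5, 4.5
The 2 values of 4.5 occupy positions 7–8 → each gets rank 8.
Method 2 values → pooled ranks: 4.5→8, 2.5→3, 3.1→5
Rank sum = 8 + 3 + 5 = 16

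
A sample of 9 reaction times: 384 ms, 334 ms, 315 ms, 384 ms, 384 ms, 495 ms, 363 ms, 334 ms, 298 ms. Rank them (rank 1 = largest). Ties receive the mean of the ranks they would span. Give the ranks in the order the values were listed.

3, 6.5, 8, 3, 3, 1, 5, 6.5, 9

Sorted (descending): 495, 384, 384, 384, 363, 334, 334, 315, 298
The 3 values of 384 occupy positions 2–4 → average rank 3.
The 2 values of 334 occupy positions 6–7 → average rank (6+7)/2 = 6.5.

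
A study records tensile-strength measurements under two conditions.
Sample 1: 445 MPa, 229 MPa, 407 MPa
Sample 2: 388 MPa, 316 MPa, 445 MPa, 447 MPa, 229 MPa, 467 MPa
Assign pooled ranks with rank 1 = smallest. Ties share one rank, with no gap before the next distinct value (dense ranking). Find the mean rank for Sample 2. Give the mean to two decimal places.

Sorted (ascending): 229, 229, 316, 388, 407, 445, 445, 447, 467
The 2 values of 229 share dense rank 1.
The 2 values of 445 share dense rank 5.
Remaining distinct values take the next consecutive integers.
Sample 2 values → pooled ranks: 388→3, 316→2, 445→5, 447→6, 229→1, 467→7
Mean rank = (3 + 2 + 5 + 6 + 1 + 7) / 6 = 4.00

4.00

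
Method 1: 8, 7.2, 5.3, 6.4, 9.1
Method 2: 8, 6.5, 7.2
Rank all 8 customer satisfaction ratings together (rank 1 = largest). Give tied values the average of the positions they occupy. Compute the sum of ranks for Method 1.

Sorted (descending): 9.1, 8, 8, 7.2, 7.2, 6.5, 6.4, 5.3
The 2 values of 8 occupy positions 2–3 → average rank (2+3)/2 = 2.5.
The 2 values of 7.2 occupy positions 4–5 → average rank (4+5)/2 = 4.5.
Method 1 values → pooled ranks: 8→2.5, 7.2→4.5, 5.3→8, 6.4→7, 9.1→1
Rank sum = 2.5 + 4.5 + 8 + 7 + 1 = 23

23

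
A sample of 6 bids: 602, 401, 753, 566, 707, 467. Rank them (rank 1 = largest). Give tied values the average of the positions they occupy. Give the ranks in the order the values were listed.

Sorted (descending): 753, 707, 602, 566, 467, 401
No ties — each value takes its position as its rank.

3, 6, 1, 4, 2, 5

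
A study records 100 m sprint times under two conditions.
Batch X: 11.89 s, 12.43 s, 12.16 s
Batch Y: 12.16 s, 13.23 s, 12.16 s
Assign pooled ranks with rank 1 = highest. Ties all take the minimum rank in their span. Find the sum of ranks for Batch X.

Sorted (descending): 13.23, 12.43, 12.16, 12.16, 12.16, 11.89
The 3 values of 12.16 occupy positions 3–5 → each gets rank 3.
Batch X values → pooled ranks: 11.89→6, 12.43→2, 12.16→3
Rank sum = 6 + 2 + 3 = 11

11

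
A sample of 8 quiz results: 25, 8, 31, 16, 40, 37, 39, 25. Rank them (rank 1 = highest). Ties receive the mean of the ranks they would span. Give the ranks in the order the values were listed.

5.5, 8, 4, 7, 1, 3, 2, 5.5

Sorted (descending): 40, 39, 37, 31, 25, 25, 16, 8
The 2 values of 25 occupy positions 5–6 → average rank (5+6)/2 = 5.5.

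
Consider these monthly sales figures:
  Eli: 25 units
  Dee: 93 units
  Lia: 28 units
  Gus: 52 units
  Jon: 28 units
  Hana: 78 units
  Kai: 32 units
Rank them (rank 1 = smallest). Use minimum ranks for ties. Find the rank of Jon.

Sorted (ascending): 25, 28, 28, 32, 52, 78, 93
The 2 values of 28 occupy positions 2–3 → each gets rank 2.
Jon has value 28 units → rank 2.

2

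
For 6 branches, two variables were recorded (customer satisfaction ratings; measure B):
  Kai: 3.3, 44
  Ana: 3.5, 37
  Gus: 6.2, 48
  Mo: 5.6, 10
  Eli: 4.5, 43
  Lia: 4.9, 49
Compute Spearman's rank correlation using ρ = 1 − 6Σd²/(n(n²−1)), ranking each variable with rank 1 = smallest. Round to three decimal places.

Ranks of variable 1: 1, 2, 6, 5, 3, 4
Ranks of variable 2: 4, 2, 5, 1, 3, 6
d = r₁ − r₂: -3, 0, 1, 4, 0, -2
d²: 9, 0, 1, 16, 0, 4; Σd² = 30
ρ = 1 − 6·30/(6·35) = 1 − 180/210 = 0.143

0.143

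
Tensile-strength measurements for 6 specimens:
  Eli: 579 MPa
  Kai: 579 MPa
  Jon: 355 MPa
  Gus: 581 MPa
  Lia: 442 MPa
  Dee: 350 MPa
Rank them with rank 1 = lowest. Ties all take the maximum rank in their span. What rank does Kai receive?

Sorted (ascending): 350, 355, 442, 579, 579, 581
The 2 values of 579 occupy positions 4–5 → each gets rank 5.
Kai has value 579 MPa → rank 5.

5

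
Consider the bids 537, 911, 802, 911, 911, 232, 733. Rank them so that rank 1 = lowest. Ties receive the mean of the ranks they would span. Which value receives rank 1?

232

Sorted (ascending): 232, 537, 733, 802, 911, 911, 911
The 3 values of 911 occupy positions 5–7 → average rank 6.
Rank 1 → value 232.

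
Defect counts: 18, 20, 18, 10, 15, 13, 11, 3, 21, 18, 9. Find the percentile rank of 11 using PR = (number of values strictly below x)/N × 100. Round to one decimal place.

27.3

N = 11.
Strictly below 11: 3. Equal to 11: 1.
PR = 3/11 × 100 = 27.3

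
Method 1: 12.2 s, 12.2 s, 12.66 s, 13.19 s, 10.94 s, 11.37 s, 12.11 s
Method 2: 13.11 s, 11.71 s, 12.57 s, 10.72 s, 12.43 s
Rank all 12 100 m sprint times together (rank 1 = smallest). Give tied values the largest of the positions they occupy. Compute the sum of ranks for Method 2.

33

Sorted (ascending): 10.72, 10.94, 11.37, 11.71, 12.11, 12.2, 12.2, 12.43, 12.57, 12.66, 13.11, 13.19
The 2 values of 12.2 occupy positions 6–7 → each gets rank 7.
Method 2 values → pooled ranks: 13.11→11, 11.71→4, 12.57→9, 10.72→1, 12.43→8
Rank sum = 11 + 4 + 9 + 1 + 8 = 33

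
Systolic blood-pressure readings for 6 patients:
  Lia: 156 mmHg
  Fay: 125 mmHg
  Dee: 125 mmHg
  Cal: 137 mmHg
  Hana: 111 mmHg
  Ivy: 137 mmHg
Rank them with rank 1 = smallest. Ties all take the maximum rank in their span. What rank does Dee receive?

3

Sorted (ascending): 111, 125, 125, 137, 137, 156
The 2 values of 125 occupy positions 2–3 → each gets rank 3.
The 2 values of 137 occupy positions 4–5 → each gets rank 5.
Dee has value 125 mmHg → rank 3.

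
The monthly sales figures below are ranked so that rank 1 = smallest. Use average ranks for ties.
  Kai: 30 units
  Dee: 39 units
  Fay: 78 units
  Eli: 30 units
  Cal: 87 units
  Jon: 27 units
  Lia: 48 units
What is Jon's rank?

1

Sorted (ascending): 27, 30, 30, 39, 48, 78, 87
The 2 values of 30 occupy positions 2–3 → average rank (2+3)/2 = 2.5.
Jon has value 27 units → rank 1.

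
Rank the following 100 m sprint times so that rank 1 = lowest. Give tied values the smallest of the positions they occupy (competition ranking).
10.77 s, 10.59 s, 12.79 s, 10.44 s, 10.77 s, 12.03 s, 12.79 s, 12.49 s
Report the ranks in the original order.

Sorted (ascending): 10.44, 10.59, 10.77, 10.77, 12.03, 12.49, 12.79, 12.79
The 2 values of 10.77 occupy positions 3–4 → each gets rank 3.
The 2 values of 12.79 occupy positions 7–8 → each gets rank 7.

3, 2, 7, 1, 3, 5, 7, 6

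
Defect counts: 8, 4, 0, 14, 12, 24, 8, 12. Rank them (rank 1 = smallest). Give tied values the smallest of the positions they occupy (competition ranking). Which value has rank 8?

Sorted (ascending): 0, 4, 8, 8, 12, 12, 14, 24
The 2 values of 8 occupy positions 3–4 → each gets rank 3.
The 2 values of 12 occupy positions 5–6 → each gets rank 5.
Rank 8 → value 24.

24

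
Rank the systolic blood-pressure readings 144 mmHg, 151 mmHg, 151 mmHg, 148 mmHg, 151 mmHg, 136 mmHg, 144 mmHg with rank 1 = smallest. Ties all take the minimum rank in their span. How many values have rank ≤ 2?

3

Sorted (ascending): 136, 144, 144, 148, 151, 151, 151
The 2 values of 144 occupy positions 2–3 → each gets rank 2.
The 3 values of 151 occupy positions 5–7 → each gets rank 5.
Ranks ≤ 2: {1, 2, 2} → 3 values.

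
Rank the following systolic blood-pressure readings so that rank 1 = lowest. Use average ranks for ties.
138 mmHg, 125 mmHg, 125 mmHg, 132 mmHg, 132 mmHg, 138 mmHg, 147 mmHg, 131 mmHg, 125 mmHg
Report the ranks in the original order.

Sorted (ascending): 125, 125, 125, 131, 132, 132, 138, 138, 147
The 3 values of 125 occupy positions 1–3 → average rank 2.
The 2 values of 132 occupy positions 5–6 → average rank (5+6)/2 = 5.5.
The 2 values of 138 occupy positions 7–8 → average rank (7+8)/2 = 7.5.

7.5, 2, 2, 5.5, 5.5, 7.5, 9, 4, 2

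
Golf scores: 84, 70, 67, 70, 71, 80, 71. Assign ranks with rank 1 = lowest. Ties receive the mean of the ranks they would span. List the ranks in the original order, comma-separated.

Sorted (ascending): 67, 70, 70, 71, 71, 80, 84
The 2 values of 70 occupy positions 2–3 → average rank (2+3)/2 = 2.5.
The 2 values of 71 occupy positions 4–5 → average rank (4+5)/2 = 4.5.

7, 2.5, 1, 2.5, 4.5, 6, 4.5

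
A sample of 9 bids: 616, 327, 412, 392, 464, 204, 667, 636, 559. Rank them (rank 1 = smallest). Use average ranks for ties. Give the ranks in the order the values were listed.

Sorted (ascending): 204, 327, 392, 412, 464, 559, 616, 636, 667
No ties — each value takes its position as its rank.

7, 2, 4, 3, 5, 1, 9, 8, 6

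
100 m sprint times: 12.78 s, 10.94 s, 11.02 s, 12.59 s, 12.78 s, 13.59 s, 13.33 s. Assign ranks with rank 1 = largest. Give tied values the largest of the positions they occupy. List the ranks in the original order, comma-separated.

Sorted (descending): 13.59, 13.33, 12.78, 12.78, 12.59, 11.02, 10.94
The 2 values of 12.78 occupy positions 3–4 → each gets rank 4.

4, 7, 6, 5, 4, 1, 2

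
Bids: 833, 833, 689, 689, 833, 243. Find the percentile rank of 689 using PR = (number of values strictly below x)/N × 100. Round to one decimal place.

N = 6.
Strictly below 689: 1. Equal to 689: 2.
PR = 1/6 × 100 = 16.7

16.7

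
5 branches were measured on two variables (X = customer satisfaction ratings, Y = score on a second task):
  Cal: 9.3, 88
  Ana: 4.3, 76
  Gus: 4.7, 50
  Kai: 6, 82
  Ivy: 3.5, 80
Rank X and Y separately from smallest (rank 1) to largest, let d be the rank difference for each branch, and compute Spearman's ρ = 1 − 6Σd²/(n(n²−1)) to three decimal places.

Ranks of variable 1: 5, 2, 3, 4, 1
Ranks of variable 2: 5, 2, 1, 4, 3
d = r₁ − r₂: 0, 0, 2, 0, -2
d²: 0, 0, 4, 0, 4; Σd² = 8
ρ = 1 − 6·8/(5·24) = 1 − 48/120 = 0.600

0.600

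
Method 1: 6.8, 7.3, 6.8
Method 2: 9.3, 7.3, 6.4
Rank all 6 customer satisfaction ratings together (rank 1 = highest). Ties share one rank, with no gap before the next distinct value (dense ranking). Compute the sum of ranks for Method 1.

8

Sorted (descending): 9.3, 7.3, 7.3, 6.8, 6.8, 6.4
The 2 values of 7.3 share dense rank 2.
The 2 values of 6.8 share dense rank 3.
Remaining distinct values take the next consecutive integers.
Method 1 values → pooled ranks: 6.8→3, 7.3→2, 6.8→3
Rank sum = 3 + 2 + 3 = 8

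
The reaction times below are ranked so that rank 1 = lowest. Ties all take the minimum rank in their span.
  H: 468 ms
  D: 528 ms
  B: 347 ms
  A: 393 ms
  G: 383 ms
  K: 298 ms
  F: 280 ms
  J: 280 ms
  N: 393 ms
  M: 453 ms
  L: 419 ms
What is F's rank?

Sorted (ascending): 280, 280, 298, 347, 383, 393, 393, 419, 453, 468, 528
The 2 values of 280 occupy positions 1–2 → each gets rank 1.
The 2 values of 393 occupy positions 6–7 → each gets rank 6.
F has value 280 ms → rank 1.

1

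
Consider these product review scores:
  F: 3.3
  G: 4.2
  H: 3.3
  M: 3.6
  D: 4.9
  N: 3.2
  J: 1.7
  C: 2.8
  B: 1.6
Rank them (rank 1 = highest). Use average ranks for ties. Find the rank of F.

Sorted (descending): 4.9, 4.2, 3.6, 3.3, 3.3, 3.2, 2.8, 1.7, 1.6
The 2 values of 3.3 occupy positions 4–5 → average rank (4+5)/2 = 4.5.
F has value 3.3 → rank 4.5.

4.5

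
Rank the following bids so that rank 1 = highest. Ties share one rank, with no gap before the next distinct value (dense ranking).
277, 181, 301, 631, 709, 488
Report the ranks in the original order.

5, 6, 4, 2, 1, 3

Sorted (descending): 709, 631, 488, 301, 277, 181
No ties — each value takes its position as its rank.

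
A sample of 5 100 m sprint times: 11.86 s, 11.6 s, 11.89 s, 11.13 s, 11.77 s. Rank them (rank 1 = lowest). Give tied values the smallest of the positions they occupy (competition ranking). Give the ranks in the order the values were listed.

4, 2, 5, 1, 3

Sorted (ascending): 11.13, 11.6, 11.77, 11.86, 11.89
No ties — each value takes its position as its rank.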